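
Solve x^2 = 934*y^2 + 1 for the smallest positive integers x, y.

(x, y) = (3034565, 99294)

First expand sqrt(934) as a continued fraction. With x_i = (sqrt(934) + m_i)/d_i and (m_0, d_0) = (0, 1): a_0 = floor(sqrt(934)) = 30, since 30^2 = 900 <= 934 < 961 = 31^2.
Iterate m_{i+1} = d_i*a_i - m_i, d_{i+1} = (934 - m_{i+1}^2)/d_i, a_{i+1} = floor((a_0 + m_{i+1})/d_{i+1}):
  m_1 = 1*30 - 0 = 30, d_1 = (934 - 30^2)/1 = 34/1 = 34, a_1 = floor((30 + 30)/34) = 1.
  m_2 = 34*1 - 30 = 4, d_2 = (934 - 4^2)/34 = 918/34 = 27, a_2 = floor((30 + 4)/27) = 1.
  m_3 = 27*1 - 4 = 23, d_3 = (934 - 23^2)/27 = 405/27 = 15, a_3 = floor((30 + 23)/15) = 3.
  m_4 = 15*3 - 23 = 22, d_4 = (934 - 22^2)/15 = 450/15 = 30, a_4 = floor((30 + 22)/30) = 1.
  m_5 = 30*1 - 22 = 8, d_5 = (934 - 8^2)/30 = 870/30 = 29, a_5 = floor((30 + 8)/29) = 1.
  m_6 = 29*1 - 8 = 21, d_6 = (934 - 21^2)/29 = 493/29 = 17, a_6 = floor((30 + 21)/17) = 3.
  m_7 = 17*3 - 21 = 30, d_7 = (934 - 30^2)/17 = 34/17 = 2, a_7 = floor((30 + 30)/2) = 30.
  m_8 = 2*30 - 30 = 30, d_8 = (934 - 30^2)/2 = 34/2 = 17, a_8 = floor((30 + 30)/17) = 3.
  m_9 = 17*3 - 30 = 21, d_9 = (934 - 21^2)/17 = 493/17 = 29, a_9 = floor((30 + 21)/29) = 1.
  m_10 = 29*1 - 21 = 8, d_10 = (934 - 8^2)/29 = 870/29 = 30, a_10 = floor((30 + 8)/30) = 1.
  m_11 = 30*1 - 8 = 22, d_11 = (934 - 22^2)/30 = 450/30 = 15, a_11 = floor((30 + 22)/15) = 3.
  m_12 = 15*3 - 22 = 23, d_12 = (934 - 23^2)/15 = 405/15 = 27, a_12 = floor((30 + 23)/27) = 1.
  m_13 = 27*1 - 23 = 4, d_13 = (934 - 4^2)/27 = 918/27 = 34, a_13 = floor((30 + 4)/34) = 1.
  m_14 = 34*1 - 4 = 30, d_14 = (934 - 30^2)/34 = 34/34 = 1, a_14 = floor((30 + 30)/1) = 60.
  m_15 = 1*60 - 30 = 30, d_15 = (934 - 30^2)/1 = 34/1 = 34: (m_15, d_15) = (m_1, d_1) = (30, 34), so from here the quotients repeat a_1, ..., a_14; the period length is 14.
So sqrt(934) = [30; (1, 1, 3, 1, 1, 3, 30, 3, 1, 1, 3, 1, 1, 60)] with period length k = 14.
k is even, so the fundamental solution of x^2 - 934y^2 = 1 is (p_{k-1}, q_{k-1}) = (p_13, q_13); compute convergents through index 13.
Convergents (p_i = a_i*p_{i-1} + p_{i-2}, q_i = a_i*q_{i-1} + q_{i-2} with p_{-2}=0, p_{-1}=1, q_{-2}=1, q_{-1}=0):
  i=0: a_0=30, p_0 = 30*1 + 0 = 30, q_0 = 30*0 + 1 = 1.
  i=1: a_1=1, p_1 = 1*30 + 1 = 31, q_1 = 1*1 + 0 = 1.
  i=2: a_2=1, p_2 = 1*31 + 30 = 61, q_2 = 1*1 + 1 = 2.
  i=3: a_3=3, p_3 = 3*61 + 31 = 214, q_3 = 3*2 + 1 = 7.
  i=4: a_4=1, p_4 = 1*214 + 61 = 275, q_4 = 1*7 + 2 = 9.
  i=5: a_5=1, p_5 = 1*275 + 214 = 489, q_5 = 1*9 + 7 = 16.
  i=6: a_6=3, p_6 = 3*489 + 275 = 1742, q_6 = 3*16 + 9 = 57.
  i=7: a_7=30, p_7 = 30*1742 + 489 = 52749, q_7 = 30*57 + 16 = 1726.
  i=8: a_8=3, p_8 = 3*52749 + 1742 = 159989, q_8 = 3*1726 + 57 = 5235.
  i=9: a_9=1, p_9 = 1*159989 + 52749 = 212738, q_9 = 1*5235 + 1726 = 6961.
  i=10: a_10=1, p_10 = 1*212738 + 159989 = 372727, q_10 = 1*6961 + 5235 = 12196.
  i=11: a_11=3, p_11 = 3*372727 + 212738 = 1330919, q_11 = 3*12196 + 6961 = 43549.
  i=12: a_12=1, p_12 = 1*1330919 + 372727 = 1703646, q_12 = 1*43549 + 12196 = 55745.
  i=13: a_13=1, p_13 = 1*1703646 + 1330919 = 3034565, q_13 = 1*55745 + 43549 = 99294.
Check: 3034565^2 - 934*99294^2 = 9208584739225 - 9208584739224 = 1, so (x, y) = (3034565, 99294) solves the equation, and by the theorem it is the least positive solution.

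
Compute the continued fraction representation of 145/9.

Run the Euclidean algorithm on 145 and 9; the successive quotients are the partial quotients a_0, a_1, ... (each step inverts the fractional part left over by the previous one):
  145 = 16*9 + 1, so a_0 = 16.
  9 = 9*1 + 0, so a_1 = 9.
The remainder reaches 0 after 2 divisions, so the expansion has 2 partial quotients, read off in order.

[16; 9]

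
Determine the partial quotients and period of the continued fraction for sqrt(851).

Write x_i = (sqrt(851) + m_i)/d_i with (m_0, d_0) = (0, 1). a_0 = floor(sqrt(851)) = 29, since 29^2 = 841 <= 851 < 900 = 30^2.
Iterate m_{i+1} = d_i*a_i - m_i, d_{i+1} = (851 - m_{i+1}^2)/d_i, a_{i+1} = floor((a_0 + m_{i+1})/d_{i+1}):
  m_1 = 1*29 - 0 = 29, d_1 = (851 - 29^2)/1 = 10/1 = 10, a_1 = floor((29 + 29)/10) = 5.
  m_2 = 10*5 - 29 = 21, d_2 = (851 - 21^2)/10 = 410/10 = 41, a_2 = floor((29 + 21)/41) = 1.
  m_3 = 41*1 - 21 = 20, d_3 = (851 - 20^2)/41 = 451/41 = 11, a_3 = floor((29 + 20)/11) = 4.
  m_4 = 11*4 - 20 = 24, d_4 = (851 - 24^2)/11 = 275/11 = 25, a_4 = floor((29 + 24)/25) = 2.
  m_5 = 25*2 - 24 = 26, d_5 = (851 - 26^2)/25 = 175/25 = 7, a_5 = floor((29 + 26)/7) = 7.
  m_6 = 7*7 - 26 = 23, d_6 = (851 - 23^2)/7 = 322/7 = 46, a_6 = floor((29 + 23)/46) = 1.
  m_7 = 46*1 - 23 = 23, d_7 = (851 - 23^2)/46 = 322/46 = 7, a_7 = floor((29 + 23)/7) = 7.
  m_8 = 7*7 - 23 = 26, d_8 = (851 - 26^2)/7 = 175/7 = 25, a_8 = floor((29 + 26)/25) = 2.
  m_9 = 25*2 - 26 = 24, d_9 = (851 - 24^2)/25 = 275/25 = 11, a_9 = floor((29 + 24)/11) = 4.
  m_10 = 11*4 - 24 = 20, d_10 = (851 - 20^2)/11 = 451/11 = 41, a_10 = floor((29 + 20)/41) = 1.
  m_11 = 41*1 - 20 = 21, d_11 = (851 - 21^2)/41 = 410/41 = 10, a_11 = floor((29 + 21)/10) = 5.
  m_12 = 10*5 - 21 = 29, d_12 = (851 - 29^2)/10 = 10/10 = 1, a_12 = floor((29 + 29)/1) = 58.
  m_13 = 1*58 - 29 = 29, d_13 = (851 - 29^2)/1 = 10/1 = 10: (m_13, d_13) = (m_1, d_1) = (29, 10), so from here the quotients repeat a_1, ..., a_12; the period length is 12.
Hence the expansion of sqrt(851) is a_0 = 29 followed by the repeating block 5, 1, 4, 2, 7, 1, 7, 2, 4, 1, 5, 58 (period 12).

[29; (5, 1, 4, 2, 7, 1, 7, 2, 4, 1, 5, 58)]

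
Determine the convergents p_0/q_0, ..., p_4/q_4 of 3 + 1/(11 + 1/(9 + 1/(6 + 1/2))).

3/1, 34/11, 309/100, 1888/611, 4085/1322

Using the convergent recurrence p_i = a_i*p_{i-1} + p_{i-2}, q_i = a_i*q_{i-1} + q_{i-2} with p_{-2}=0, p_{-1}=1, q_{-2}=1, q_{-1}=0:
  i=0: a_0=3, p_0 = 3*1 + 0 = 3, q_0 = 3*0 + 1 = 1.
  i=1: a_1=11, p_1 = 11*3 + 1 = 34, q_1 = 11*1 + 0 = 11.
  i=2: a_2=9, p_2 = 9*34 + 3 = 309, q_2 = 9*11 + 1 = 100.
  i=3: a_3=6, p_3 = 6*309 + 34 = 1888, q_3 = 6*100 + 11 = 611.
  i=4: a_4=2, p_4 = 2*1888 + 309 = 4085, q_4 = 2*611 + 100 = 1322.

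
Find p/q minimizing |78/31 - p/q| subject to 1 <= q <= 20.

48/19

Expand x = 78/31 as a continued fraction with the Euclidean algorithm:
  78 = 2*31 + 16, so a_0 = 2.
  31 = 1*16 + 15, so a_1 = 1.
  16 = 1*15 + 1, so a_2 = 1.
  15 = 15*1 + 0, so a_3 = 15.
so x = [2; 1, 1, 15].
Convergents (p_i = a_i*p_{i-1} + p_{i-2}, q_i = a_i*q_{i-1} + q_{i-2} with p_{-2}=0, p_{-1}=1, q_{-2}=1, q_{-1}=0), until the denominator exceeds 20:
  i=0: a_0=2, p_0 = 2*1 + 0 = 2, q_0 = 2*0 + 1 = 1.
  i=1: a_1=1, p_1 = 1*2 + 1 = 3, q_1 = 1*1 + 0 = 1.
  i=2: a_2=1, p_2 = 1*3 + 2 = 5, q_2 = 1*1 + 1 = 2.
  i=3: a_3=15, p_3 = 15*5 + 3 = 78, q_3 = 15*2 + 1 = 31.
q_3 = 31 > 20, so the last convergent with denominator <= 20 is p_2/q_2 = 5/2.
The closest fraction with denominator <= 20 is either p_2/q_2 or the intermediate fraction (k*p_2 + p_1)/(k*q_2 + q_1) with the largest k >= 1 whose denominator stays <= 20; these approach x as k grows, and every other convergent or intermediate fraction in range is farther away.
Largest k: floor((20 - q_1)/q_2) = floor((20 - 1)/2) = 9.
That gives (9*5 + 3)/(9*2 + 1) = 48/19.
Compare the errors: |x - 5/2| = |78*2 - 5*31|/(31*2) = 1/62, and |x - 48/19| = |78*19 - 48*31|/(31*19) = 6/589.
Cross-multiplying, 6*62 = 372 < 589 = 1*589, so 6/589 is smaller: the intermediate fraction 48/19 is closer to x than 5/2.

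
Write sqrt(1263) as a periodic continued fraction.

Write x_i = (sqrt(1263) + m_i)/d_i with (m_0, d_0) = (0, 1). a_0 = floor(sqrt(1263)) = 35, since 35^2 = 1225 <= 1263 < 1296 = 36^2.
Iterate m_{i+1} = d_i*a_i - m_i, d_{i+1} = (1263 - m_{i+1}^2)/d_i, a_{i+1} = floor((a_0 + m_{i+1})/d_{i+1}):
  m_1 = 1*35 - 0 = 35, d_1 = (1263 - 35^2)/1 = 38/1 = 38, a_1 = floor((35 + 35)/38) = 1.
  m_2 = 38*1 - 35 = 3, d_2 = (1263 - 3^2)/38 = 1254/38 = 33, a_2 = floor((35 + 3)/33) = 1.
  m_3 = 33*1 - 3 = 30, d_3 = (1263 - 30^2)/33 = 363/33 = 11, a_3 = floor((35 + 30)/11) = 5.
  m_4 = 11*5 - 30 = 25, d_4 = (1263 - 25^2)/11 = 638/11 = 58, a_4 = floor((35 + 25)/58) = 1.
  m_5 = 58*1 - 25 = 33, d_5 = (1263 - 33^2)/58 = 174/58 = 3, a_5 = floor((35 + 33)/3) = 22.
  m_6 = 3*22 - 33 = 33, d_6 = (1263 - 33^2)/3 = 174/3 = 58, a_6 = floor((35 + 33)/58) = 1.
  m_7 = 58*1 - 33 = 25, d_7 = (1263 - 25^2)/58 = 638/58 = 11, a_7 = floor((35 + 25)/11) = 5.
  m_8 = 11*5 - 25 = 30, d_8 = (1263 - 30^2)/11 = 363/11 = 33, a_8 = floor((35 + 30)/33) = 1.
  m_9 = 33*1 - 30 = 3, d_9 = (1263 - 3^2)/33 = 1254/33 = 38, a_9 = floor((35 + 3)/38) = 1.
  m_10 = 38*1 - 3 = 35, d_10 = (1263 - 35^2)/38 = 38/38 = 1, a_10 = floor((35 + 35)/1) = 70.
  m_11 = 1*70 - 35 = 35, d_11 = (1263 - 35^2)/1 = 38/1 = 38: (m_11, d_11) = (m_1, d_1) = (35, 38), so from here the quotients repeat a_1, ..., a_10; the period length is 10.
Hence the expansion of sqrt(1263) is a_0 = 35 followed by the repeating block 1, 1, 5, 1, 22, 1, 5, 1, 1, 70 (period 10).

[35; (1, 1, 5, 1, 22, 1, 5, 1, 1, 70)]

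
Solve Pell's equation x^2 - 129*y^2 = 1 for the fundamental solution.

First expand sqrt(129) as a continued fraction. With x_i = (sqrt(129) + m_i)/d_i and (m_0, d_0) = (0, 1): a_0 = floor(sqrt(129)) = 11, since 11^2 = 121 <= 129 < 144 = 12^2.
Iterate m_{i+1} = d_i*a_i - m_i, d_{i+1} = (129 - m_{i+1}^2)/d_i, a_{i+1} = floor((a_0 + m_{i+1})/d_{i+1}):
  m_1 = 1*11 - 0 = 11, d_1 = (129 - 11^2)/1 = 8/1 = 8, a_1 = floor((11 + 11)/8) = 2.
  m_2 = 8*2 - 11 = 5, d_2 = (129 - 5^2)/8 = 104/8 = 13, a_2 = floor((11 + 5)/13) = 1.
  m_3 = 13*1 - 5 = 8, d_3 = (129 - 8^2)/13 = 65/13 = 5, a_3 = floor((11 + 8)/5) = 3.
  m_4 = 5*3 - 8 = 7, d_4 = (129 - 7^2)/5 = 80/5 = 16, a_4 = floor((11 + 7)/16) = 1.
  m_5 = 16*1 - 7 = 9, d_5 = (129 - 9^2)/16 = 48/16 = 3, a_5 = floor((11 + 9)/3) = 6.
  m_6 = 3*6 - 9 = 9, d_6 = (129 - 9^2)/3 = 48/3 = 16, a_6 = floor((11 + 9)/16) = 1.
  m_7 = 16*1 - 9 = 7, d_7 = (129 - 7^2)/16 = 80/16 = 5, a_7 = floor((11 + 7)/5) = 3.
  m_8 = 5*3 - 7 = 8, d_8 = (129 - 8^2)/5 = 65/5 = 13, a_8 = floor((11 + 8)/13) = 1.
  m_9 = 13*1 - 8 = 5, d_9 = (129 - 5^2)/13 = 104/13 = 8, a_9 = floor((11 + 5)/8) = 2.
  m_10 = 8*2 - 5 = 11, d_10 = (129 - 11^2)/8 = 8/8 = 1, a_10 = floor((11 + 11)/1) = 22.
  m_11 = 1*22 - 11 = 11, d_11 = (129 - 11^2)/1 = 8/1 = 8: (m_11, d_11) = (m_1, d_1) = (11, 8), so from here the quotients repeat a_1, ..., a_10; the period length is 10.
So sqrt(129) = [11; (2, 1, 3, 1, 6, 1, 3, 1, 2, 22)] with period length k = 10.
k is even, so the fundamental solution of x^2 - 129y^2 = 1 is (p_{k-1}, q_{k-1}) = (p_9, q_9); compute convergents through index 9.
Convergents (p_i = a_i*p_{i-1} + p_{i-2}, q_i = a_i*q_{i-1} + q_{i-2} with p_{-2}=0, p_{-1}=1, q_{-2}=1, q_{-1}=0):
  i=0: a_0=11, p_0 = 11*1 + 0 = 11, q_0 = 11*0 + 1 = 1.
  i=1: a_1=2, p_1 = 2*11 + 1 = 23, q_1 = 2*1 + 0 = 2.
  i=2: a_2=1, p_2 = 1*23 + 11 = 34, q_2 = 1*2 + 1 = 3.
  i=3: a_3=3, p_3 = 3*34 + 23 = 125, q_3 = 3*3 + 2 = 11.
  i=4: a_4=1, p_4 = 1*125 + 34 = 159, q_4 = 1*11 + 3 = 14.
  i=5: a_5=6, p_5 = 6*159 + 125 = 1079, q_5 = 6*14 + 11 = 95.
  i=6: a_6=1, p_6 = 1*1079 + 159 = 1238, q_6 = 1*95 + 14 = 109.
  i=7: a_7=3, p_7 = 3*1238 + 1079 = 4793, q_7 = 3*109 + 95 = 422.
  i=8: a_8=1, p_8 = 1*4793 + 1238 = 6031, q_8 = 1*422 + 109 = 531.
  i=9: a_9=2, p_9 = 2*6031 + 4793 = 16855, q_9 = 2*531 + 422 = 1484.
Check: 16855^2 - 129*1484^2 = 284091025 - 284091024 = 1, so (x, y) = (16855, 1484) solves the equation, and by the theorem it is the least positive solution.

(x, y) = (16855, 1484)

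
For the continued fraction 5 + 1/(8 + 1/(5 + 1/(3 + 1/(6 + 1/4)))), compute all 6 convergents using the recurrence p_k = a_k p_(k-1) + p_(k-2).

Using the convergent recurrence p_i = a_i*p_{i-1} + p_{i-2}, q_i = a_i*q_{i-1} + q_{i-2} with p_{-2}=0, p_{-1}=1, q_{-2}=1, q_{-1}=0:
  i=0: a_0=5, p_0 = 5*1 + 0 = 5, q_0 = 5*0 + 1 = 1.
  i=1: a_1=8, p_1 = 8*5 + 1 = 41, q_1 = 8*1 + 0 = 8.
  i=2: a_2=5, p_2 = 5*41 + 5 = 210, q_2 = 5*8 + 1 = 41.
  i=3: a_3=3, p_3 = 3*210 + 41 = 671, q_3 = 3*41 + 8 = 131.
  i=4: a_4=6, p_4 = 6*671 + 210 = 4236, q_4 = 6*131 + 41 = 827.
  i=5: a_5=4, p_5 = 4*4236 + 671 = 17615, q_5 = 4*827 + 131 = 3439.

5/1, 41/8, 210/41, 671/131, 4236/827, 17615/3439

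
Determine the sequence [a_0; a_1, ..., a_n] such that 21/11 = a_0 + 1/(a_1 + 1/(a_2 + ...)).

Run the Euclidean algorithm on 21 and 11; the successive quotients are the partial quotients a_0, a_1, ... (each step inverts the fractional part left over by the previous one):
  21 = 1*11 + 10, so a_0 = 1.
  11 = 1*10 + 1, so a_1 = 1.
  10 = 10*1 + 0, so a_2 = 10.
The remainder reaches 0 after 3 divisions, so the expansion has 3 partial quotients, read off in order.

[1; 1, 10]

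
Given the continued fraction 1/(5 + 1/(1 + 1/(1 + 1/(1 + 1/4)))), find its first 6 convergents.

Using the convergent recurrence p_i = a_i*p_{i-1} + p_{i-2}, q_i = a_i*q_{i-1} + q_{i-2} with p_{-2}=0, p_{-1}=1, q_{-2}=1, q_{-1}=0:
  i=0: a_0=0, p_0 = 0*1 + 0 = 0, q_0 = 0*0 + 1 = 1.
  i=1: a_1=5, p_1 = 5*0 + 1 = 1, q_1 = 5*1 + 0 = 5.
  i=2: a_2=1, p_2 = 1*1 + 0 = 1, q_2 = 1*5 + 1 = 6.
  i=3: a_3=1, p_3 = 1*1 + 1 = 2, q_3 = 1*6 + 5 = 11.
  i=4: a_4=1, p_4 = 1*2 + 1 = 3, q_4 = 1*11 + 6 = 17.
  i=5: a_5=4, p_5 = 4*3 + 2 = 14, q_5 = 4*17 + 11 = 79.

0/1, 1/5, 1/6, 2/11, 3/17, 14/79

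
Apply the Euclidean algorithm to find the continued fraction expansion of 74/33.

Run the Euclidean algorithm on 74 and 33; the successive quotients are the partial quotients a_0, a_1, ... (each step inverts the fractional part left over by the previous one):
  74 = 2*33 + 8, so a_0 = 2.
  33 = 4*8 + 1, so a_1 = 4.
  8 = 8*1 + 0, so a_2 = 8.
The remainder reaches 0 after 3 divisions, so the expansion has 3 partial quotients, read off in order.

[2; 4, 8]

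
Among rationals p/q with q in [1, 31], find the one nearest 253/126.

2/1

Expand x = 253/126 as a continued fraction with the Euclidean algorithm:
  253 = 2*126 + 1, so a_0 = 2.
  126 = 126*1 + 0, so a_1 = 126.
so x = [2; 126].
Convergents (p_i = a_i*p_{i-1} + p_{i-2}, q_i = a_i*q_{i-1} + q_{i-2} with p_{-2}=0, p_{-1}=1, q_{-2}=1, q_{-1}=0), until the denominator exceeds 31:
  i=0: a_0=2, p_0 = 2*1 + 0 = 2, q_0 = 2*0 + 1 = 1.
  i=1: a_1=126, p_1 = 126*2 + 1 = 253, q_1 = 126*1 + 0 = 126.
q_1 = 126 > 31, so the last convergent with denominator <= 31 is p_0/q_0 = 2/1.
The closest fraction with denominator <= 31 is either p_0/q_0 or the intermediate fraction (k*p_0 + p_{-1})/(k*q_0 + q_{-1}) with the largest k >= 1 whose denominator stays <= 31; these approach x as k grows, and every other convergent or intermediate fraction in range is farther away.
Largest k: floor((31 - q_{-1})/q_0) = floor((31 - 0)/1) = 31 (using the seeds p_{-1} = 1, q_{-1} = 0).
That gives (31*2 + 1)/(31*1 + 0) = 63/31.
Compare the errors: |x - 2/1| = |253*1 - 2*126|/(126*1) = 1/126, and |x - 63/31| = |253*31 - 63*126|/(126*31) = 95/3906.
Cross-multiplying, 1*3906 = 3906 < 11970 = 95*126, so 1/126 is smaller: the convergent 2/1 is closer to x than 63/31.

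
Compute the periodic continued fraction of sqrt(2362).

Write x_i = (sqrt(2362) + m_i)/d_i with (m_0, d_0) = (0, 1). a_0 = floor(sqrt(2362)) = 48, since 48^2 = 2304 <= 2362 < 2401 = 49^2.
Iterate m_{i+1} = d_i*a_i - m_i, d_{i+1} = (2362 - m_{i+1}^2)/d_i, a_{i+1} = floor((a_0 + m_{i+1})/d_{i+1}):
  m_1 = 1*48 - 0 = 48, d_1 = (2362 - 48^2)/1 = 58/1 = 58, a_1 = floor((48 + 48)/58) = 1.
  m_2 = 58*1 - 48 = 10, d_2 = (2362 - 10^2)/58 = 2262/58 = 39, a_2 = floor((48 + 10)/39) = 1.
  m_3 = 39*1 - 10 = 29, d_3 = (2362 - 29^2)/39 = 1521/39 = 39, a_3 = floor((48 + 29)/39) = 1.
  m_4 = 39*1 - 29 = 10, d_4 = (2362 - 10^2)/39 = 2262/39 = 58, a_4 = floor((48 + 10)/58) = 1.
  m_5 = 58*1 - 10 = 48, d_5 = (2362 - 48^2)/58 = 58/58 = 1, a_5 = floor((48 + 48)/1) = 96.
  m_6 = 1*96 - 48 = 48, d_6 = (2362 - 48^2)/1 = 58/1 = 58: (m_6, d_6) = (m_1, d_1) = (48, 58), so from here the quotients repeat a_1, ..., a_5; the period length is 5.
Hence the expansion of sqrt(2362) is a_0 = 48 followed by the repeating block 1, 1, 1, 1, 96 (period 5).

[48; (1, 1, 1, 1, 96)]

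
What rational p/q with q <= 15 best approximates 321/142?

Expand x = 321/142 as a continued fraction with the Euclidean algorithm:
  321 = 2*142 + 37, so a_0 = 2.
  142 = 3*37 + 31, so a_1 = 3.
  37 = 1*31 + 6, so a_2 = 1.
  31 = 5*6 + 1, so a_3 = 5.
  6 = 6*1 + 0, so a_4 = 6.
so x = [2; 3, 1, 5, 6].
Convergents (p_i = a_i*p_{i-1} + p_{i-2}, q_i = a_i*q_{i-1} + q_{i-2} with p_{-2}=0, p_{-1}=1, q_{-2}=1, q_{-1}=0), until the denominator exceeds 15:
  i=0: a_0=2, p_0 = 2*1 + 0 = 2, q_0 = 2*0 + 1 = 1.
  i=1: a_1=3, p_1 = 3*2 + 1 = 7, q_1 = 3*1 + 0 = 3.
  i=2: a_2=1, p_2 = 1*7 + 2 = 9, q_2 = 1*3 + 1 = 4.
  i=3: a_3=5, p_3 = 5*9 + 7 = 52, q_3 = 5*4 + 3 = 23.
q_3 = 23 > 15, so the last convergent with denominator <= 15 is p_2/q_2 = 9/4.
The closest fraction with denominator <= 15 is either p_2/q_2 or the intermediate fraction (k*p_2 + p_1)/(k*q_2 + q_1) with the largest k >= 1 whose denominator stays <= 15; these approach x as k grows, and every other convergent or intermediate fraction in range is farther away.
Largest k: floor((15 - q_1)/q_2) = floor((15 - 3)/4) = 3.
That gives (3*9 + 7)/(3*4 + 3) = 34/15.
Compare the errors: |x - 9/4| = |321*4 - 9*142|/(142*4) = 6/568, and |x - 34/15| = |321*15 - 34*142|/(142*15) = 13/2130.
Cross-multiplying, 13*568 = 7384 < 12780 = 6*2130, so 13/2130 is smaller: the intermediate fraction 34/15 is closer to x than 9/4.

34/15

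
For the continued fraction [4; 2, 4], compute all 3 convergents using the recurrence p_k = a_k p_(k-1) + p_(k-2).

Using the convergent recurrence p_i = a_i*p_{i-1} + p_{i-2}, q_i = a_i*q_{i-1} + q_{i-2} with p_{-2}=0, p_{-1}=1, q_{-2}=1, q_{-1}=0:
  i=0: a_0=4, p_0 = 4*1 + 0 = 4, q_0 = 4*0 + 1 = 1.
  i=1: a_1=2, p_1 = 2*4 + 1 = 9, q_1 = 2*1 + 0 = 2.
  i=2: a_2=4, p_2 = 4*9 + 4 = 40, q_2 = 4*2 + 1 = 9.

4/1, 9/2, 40/9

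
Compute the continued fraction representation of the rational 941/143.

Run the Euclidean algorithm on 941 and 143; the successive quotients are the partial quotients a_0, a_1, ... (each step inverts the fractional part left over by the previous one):
  941 = 6*143 + 83, so a_0 = 6.
  143 = 1*83 + 60, so a_1 = 1.
  83 = 1*60 + 23, so a_2 = 1.
  60 = 2*23 + 14, so a_3 = 2.
  23 = 1*14 + 9, so a_4 = 1.
  14 = 1*9 + 5, so a_5 = 1.
  9 = 1*5 + 4, so a_6 = 1.
  5 = 1*4 + 1, so a_7 = 1.
  4 = 4*1 + 0, so a_8 = 4.
The remainder reaches 0 after 9 divisions, so the expansion has 9 partial quotients, read off in order.

[6; 1, 1, 2, 1, 1, 1, 1, 4]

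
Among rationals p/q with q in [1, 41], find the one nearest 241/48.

206/41

Expand x = 241/48 as a continued fraction with the Euclidean algorithm:
  241 = 5*48 + 1, so a_0 = 5.
  48 = 48*1 + 0, so a_1 = 48.
so x = [5; 48].
Convergents (p_i = a_i*p_{i-1} + p_{i-2}, q_i = a_i*q_{i-1} + q_{i-2} with p_{-2}=0, p_{-1}=1, q_{-2}=1, q_{-1}=0), until the denominator exceeds 41:
  i=0: a_0=5, p_0 = 5*1 + 0 = 5, q_0 = 5*0 + 1 = 1.
  i=1: a_1=48, p_1 = 48*5 + 1 = 241, q_1 = 48*1 + 0 = 48.
q_1 = 48 > 41, so the last convergent with denominator <= 41 is p_0/q_0 = 5/1.
The closest fraction with denominator <= 41 is either p_0/q_0 or the intermediate fraction (k*p_0 + p_{-1})/(k*q_0 + q_{-1}) with the largest k >= 1 whose denominator stays <= 41; these approach x as k grows, and every other convergent or intermediate fraction in range is farther away.
Largest k: floor((41 - q_{-1})/q_0) = floor((41 - 0)/1) = 41 (using the seeds p_{-1} = 1, q_{-1} = 0).
That gives (41*5 + 1)/(41*1 + 0) = 206/41.
Compare the errors: |x - 5/1| = |241*1 - 5*48|/(48*1) = 1/48, and |x - 206/41| = |241*41 - 206*48|/(48*41) = 7/1968.
Cross-multiplying, 7*48 = 336 < 1968 = 1*1968, so 7/1968 is smaller: the intermediate fraction 206/41 is closer to x than 5/1.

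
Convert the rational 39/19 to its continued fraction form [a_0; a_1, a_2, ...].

[2; 19]

Run the Euclidean algorithm on 39 and 19; the successive quotients are the partial quotients a_0, a_1, ... (each step inverts the fractional part left over by the previous one):
  39 = 2*19 + 1, so a_0 = 2.
  19 = 19*1 + 0, so a_1 = 19.
The remainder reaches 0 after 2 divisions, so the expansion has 2 partial quotients, read off in order.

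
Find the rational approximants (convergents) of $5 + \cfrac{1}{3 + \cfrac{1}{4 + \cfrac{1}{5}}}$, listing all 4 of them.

Using the convergent recurrence p_i = a_i*p_{i-1} + p_{i-2}, q_i = a_i*q_{i-1} + q_{i-2} with p_{-2}=0, p_{-1}=1, q_{-2}=1, q_{-1}=0:
  i=0: a_0=5, p_0 = 5*1 + 0 = 5, q_0 = 5*0 + 1 = 1.
  i=1: a_1=3, p_1 = 3*5 + 1 = 16, q_1 = 3*1 + 0 = 3.
  i=2: a_2=4, p_2 = 4*16 + 5 = 69, q_2 = 4*3 + 1 = 13.
  i=3: a_3=5, p_3 = 5*69 + 16 = 361, q_3 = 5*13 + 3 = 68.

5/1, 16/3, 69/13, 361/68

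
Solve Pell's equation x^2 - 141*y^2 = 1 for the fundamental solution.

First expand sqrt(141) as a continued fraction. With x_i = (sqrt(141) + m_i)/d_i and (m_0, d_0) = (0, 1): a_0 = floor(sqrt(141)) = 11, since 11^2 = 121 <= 141 < 144 = 12^2.
Iterate m_{i+1} = d_i*a_i - m_i, d_{i+1} = (141 - m_{i+1}^2)/d_i, a_{i+1} = floor((a_0 + m_{i+1})/d_{i+1}):
  m_1 = 1*11 - 0 = 11, d_1 = (141 - 11^2)/1 = 20/1 = 20, a_1 = floor((11 + 11)/20) = 1.
  m_2 = 20*1 - 11 = 9, d_2 = (141 - 9^2)/20 = 60/20 = 3, a_2 = floor((11 + 9)/3) = 6.
  m_3 = 3*6 - 9 = 9, d_3 = (141 - 9^2)/3 = 60/3 = 20, a_3 = floor((11 + 9)/20) = 1.
  m_4 = 20*1 - 9 = 11, d_4 = (141 - 11^2)/20 = 20/20 = 1, a_4 = floor((11 + 11)/1) = 22.
  m_5 = 1*22 - 11 = 11, d_5 = (141 - 11^2)/1 = 20/1 = 20: (m_5, d_5) = (m_1, d_1) = (11, 20), so from here the quotients repeat a_1, ..., a_4; the period length is 4.
So sqrt(141) = [11; (1, 6, 1, 22)] with period length k = 4.
k is even, so the fundamental solution of x^2 - 141y^2 = 1 is (p_{k-1}, q_{k-1}) = (p_3, q_3); compute convergents through index 3.
Convergents (p_i = a_i*p_{i-1} + p_{i-2}, q_i = a_i*q_{i-1} + q_{i-2} with p_{-2}=0, p_{-1}=1, q_{-2}=1, q_{-1}=0):
  i=0: a_0=11, p_0 = 11*1 + 0 = 11, q_0 = 11*0 + 1 = 1.
  i=1: a_1=1, p_1 = 1*11 + 1 = 12, q_1 = 1*1 + 0 = 1.
  i=2: a_2=6, p_2 = 6*12 + 11 = 83, q_2 = 6*1 + 1 = 7.
  i=3: a_3=1, p_3 = 1*83 + 12 = 95, q_3 = 1*7 + 1 = 8.
Check: 95^2 - 141*8^2 = 9025 - 9024 = 1, so (x, y) = (95, 8) solves the equation, and by the theorem it is the least positive solution.

(x, y) = (95, 8)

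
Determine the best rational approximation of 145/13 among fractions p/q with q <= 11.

78/7

Expand x = 145/13 as a continued fraction with the Euclidean algorithm:
  145 = 11*13 + 2, so a_0 = 11.
  13 = 6*2 + 1, so a_1 = 6.
  2 = 2*1 + 0, so a_2 = 2.
so x = [11; 6, 2].
Convergents (p_i = a_i*p_{i-1} + p_{i-2}, q_i = a_i*q_{i-1} + q_{i-2} with p_{-2}=0, p_{-1}=1, q_{-2}=1, q_{-1}=0), until the denominator exceeds 11:
  i=0: a_0=11, p_0 = 11*1 + 0 = 11, q_0 = 11*0 + 1 = 1.
  i=1: a_1=6, p_1 = 6*11 + 1 = 67, q_1 = 6*1 + 0 = 6.
  i=2: a_2=2, p_2 = 2*67 + 11 = 145, q_2 = 2*6 + 1 = 13.
q_2 = 13 > 11, so the last convergent with denominator <= 11 is p_1/q_1 = 67/6.
The closest fraction with denominator <= 11 is either p_1/q_1 or the intermediate fraction (k*p_1 + p_0)/(k*q_1 + q_0) with the largest k >= 1 whose denominator stays <= 11; these approach x as k grows, and every other convergent or intermediate fraction in range is farther away.
Largest k: floor((11 - q_0)/q_1) = floor((11 - 1)/6) = 1.
That gives (1*67 + 11)/(1*6 + 1) = 78/7.
Compare the errors: |x - 67/6| = |145*6 - 67*13|/(13*6) = 1/78, and |x - 78/7| = |145*7 - 78*13|/(13*7) = 1/91.
Cross-multiplying, 1*78 = 78 < 91 = 1*91, so 1/91 is smaller: the intermediate fraction 78/7 is closer to x than 67/6.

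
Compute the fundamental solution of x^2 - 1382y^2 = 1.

(x, y) = (13003237, 349782)

First expand sqrt(1382) as a continued fraction. With x_i = (sqrt(1382) + m_i)/d_i and (m_0, d_0) = (0, 1): a_0 = floor(sqrt(1382)) = 37, since 37^2 = 1369 <= 1382 < 1444 = 38^2.
Iterate m_{i+1} = d_i*a_i - m_i, d_{i+1} = (1382 - m_{i+1}^2)/d_i, a_{i+1} = floor((a_0 + m_{i+1})/d_{i+1}):
  m_1 = 1*37 - 0 = 37, d_1 = (1382 - 37^2)/1 = 13/1 = 13, a_1 = floor((37 + 37)/13) = 5.
  m_2 = 13*5 - 37 = 28, d_2 = (1382 - 28^2)/13 = 598/13 = 46, a_2 = floor((37 + 28)/46) = 1.
  m_3 = 46*1 - 28 = 18, d_3 = (1382 - 18^2)/46 = 1058/46 = 23, a_3 = floor((37 + 18)/23) = 2.
  m_4 = 23*2 - 18 = 28, d_4 = (1382 - 28^2)/23 = 598/23 = 26, a_4 = floor((37 + 28)/26) = 2.
  m_5 = 26*2 - 28 = 24, d_5 = (1382 - 24^2)/26 = 806/26 = 31, a_5 = floor((37 + 24)/31) = 1.
  m_6 = 31*1 - 24 = 7, d_6 = (1382 - 7^2)/31 = 1333/31 = 43, a_6 = floor((37 + 7)/43) = 1.
  m_7 = 43*1 - 7 = 36, d_7 = (1382 - 36^2)/43 = 86/43 = 2, a_7 = floor((37 + 36)/2) = 36.
  m_8 = 2*36 - 36 = 36, d_8 = (1382 - 36^2)/2 = 86/2 = 43, a_8 = floor((37 + 36)/43) = 1.
  m_9 = 43*1 - 36 = 7, d_9 = (1382 - 7^2)/43 = 1333/43 = 31, a_9 = floor((37 + 7)/31) = 1.
  m_10 = 31*1 - 7 = 24, d_10 = (1382 - 24^2)/31 = 806/31 = 26, a_10 = floor((37 + 24)/26) = 2.
  m_11 = 26*2 - 24 = 28, d_11 = (1382 - 28^2)/26 = 598/26 = 23, a_11 = floor((37 + 28)/23) = 2.
  m_12 = 23*2 - 28 = 18, d_12 = (1382 - 18^2)/23 = 1058/23 = 46, a_12 = floor((37 + 18)/46) = 1.
  m_13 = 46*1 - 18 = 28, d_13 = (1382 - 28^2)/46 = 598/46 = 13, a_13 = floor((37 + 28)/13) = 5.
  m_14 = 13*5 - 28 = 37, d_14 = (1382 - 37^2)/13 = 13/13 = 1, a_14 = floor((37 + 37)/1) = 74.
  m_15 = 1*74 - 37 = 37, d_15 = (1382 - 37^2)/1 = 13/1 = 13: (m_15, d_15) = (m_1, d_1) = (37, 13), so from here the quotients repeat a_1, ..., a_14; the period length is 14.
So sqrt(1382) = [37; (5, 1, 2, 2, 1, 1, 36, 1, 1, 2, 2, 1, 5, 74)] with period length k = 14.
k is even, so the fundamental solution of x^2 - 1382y^2 = 1 is (p_{k-1}, q_{k-1}) = (p_13, q_13); compute convergents through index 13.
Convergents (p_i = a_i*p_{i-1} + p_{i-2}, q_i = a_i*q_{i-1} + q_{i-2} with p_{-2}=0, p_{-1}=1, q_{-2}=1, q_{-1}=0):
  i=0: a_0=37, p_0 = 37*1 + 0 = 37, q_0 = 37*0 + 1 = 1.
  i=1: a_1=5, p_1 = 5*37 + 1 = 186, q_1 = 5*1 + 0 = 5.
  i=2: a_2=1, p_2 = 1*186 + 37 = 223, q_2 = 1*5 + 1 = 6.
  i=3: a_3=2, p_3 = 2*223 + 186 = 632, q_3 = 2*6 + 5 = 17.
  i=4: a_4=2, p_4 = 2*632 + 223 = 1487, q_4 = 2*17 + 6 = 40.
  i=5: a_5=1, p_5 = 1*1487 + 632 = 2119, q_5 = 1*40 + 17 = 57.
  i=6: a_6=1, p_6 = 1*2119 + 1487 = 3606, q_6 = 1*57 + 40 = 97.
  i=7: a_7=36, p_7 = 36*3606 + 2119 = 131935, q_7 = 36*97 + 57 = 3549.
  i=8: a_8=1, p_8 = 1*131935 + 3606 = 135541, q_8 = 1*3549 + 97 = 3646.
  i=9: a_9=1, p_9 = 1*135541 + 131935 = 267476, q_9 = 1*3646 + 3549 = 7195.
  i=10: a_10=2, p_10 = 2*267476 + 135541 = 670493, q_10 = 2*7195 + 3646 = 18036.
  i=11: a_11=2, p_11 = 2*670493 + 267476 = 1608462, q_11 = 2*18036 + 7195 = 43267.
  i=12: a_12=1, p_12 = 1*1608462 + 670493 = 2278955, q_12 = 1*43267 + 18036 = 61303.
  i=13: a_13=5, p_13 = 5*2278955 + 1608462 = 13003237, q_13 = 5*61303 + 43267 = 349782.
Check: 13003237^2 - 1382*349782^2 = 169084172478169 - 169084172478168 = 1, so (x, y) = (13003237, 349782) solves the equation, and by the theorem it is the least positive solution.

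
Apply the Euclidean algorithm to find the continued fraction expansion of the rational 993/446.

Run the Euclidean algorithm on 993 and 446; the successive quotients are the partial quotients a_0, a_1, ... (each step inverts the fractional part left over by the previous one):
  993 = 2*446 + 101, so a_0 = 2.
  446 = 4*101 + 42, so a_1 = 4.
  101 = 2*42 + 17, so a_2 = 2.
  42 = 2*17 + 8, so a_3 = 2.
  17 = 2*8 + 1, so a_4 = 2.
  8 = 8*1 + 0, so a_5 = 8.
The remainder reaches 0 after 6 divisions, so the expansion has 6 partial quotients, read off in order.

[2; 4, 2, 2, 2, 8]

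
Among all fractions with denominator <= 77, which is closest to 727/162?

184/41

Expand x = 727/162 as a continued fraction with the Euclidean algorithm:
  727 = 4*162 + 79, so a_0 = 4.
  162 = 2*79 + 4, so a_1 = 2.
  79 = 19*4 + 3, so a_2 = 19.
  4 = 1*3 + 1, so a_3 = 1.
  3 = 3*1 + 0, so a_4 = 3.
so x = [4; 2, 19, 1, 3].
Convergents (p_i = a_i*p_{i-1} + p_{i-2}, q_i = a_i*q_{i-1} + q_{i-2} with p_{-2}=0, p_{-1}=1, q_{-2}=1, q_{-1}=0), until the denominator exceeds 77:
  i=0: a_0=4, p_0 = 4*1 + 0 = 4, q_0 = 4*0 + 1 = 1.
  i=1: a_1=2, p_1 = 2*4 + 1 = 9, q_1 = 2*1 + 0 = 2.
  i=2: a_2=19, p_2 = 19*9 + 4 = 175, q_2 = 19*2 + 1 = 39.
  i=3: a_3=1, p_3 = 1*175 + 9 = 184, q_3 = 1*39 + 2 = 41.
  i=4: a_4=3, p_4 = 3*184 + 175 = 727, q_4 = 3*41 + 39 = 162.
q_4 = 162 > 77, so the last convergent with denominator <= 77 is p_3/q_3 = 184/41.
The closest fraction with denominator <= 77 is either p_3/q_3 or the intermediate fraction (k*p_3 + p_2)/(k*q_3 + q_2) with the largest k >= 1 whose denominator stays <= 77; these approach x as k grows, and every other convergent or intermediate fraction in range is farther away.
Largest k: floor((77 - q_2)/q_3) = floor((77 - 39)/41) = 0.
Since k = 0, no intermediate fraction beyond p_3/q_3 has denominator <= 77, so the convergent 184/41 is the closest (its error is |727*41 - 184*162|/(162*41) = 1/6642).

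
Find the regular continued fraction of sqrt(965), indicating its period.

Write x_i = (sqrt(965) + m_i)/d_i with (m_0, d_0) = (0, 1). a_0 = floor(sqrt(965)) = 31, since 31^2 = 961 <= 965 < 1024 = 32^2.
Iterate m_{i+1} = d_i*a_i - m_i, d_{i+1} = (965 - m_{i+1}^2)/d_i, a_{i+1} = floor((a_0 + m_{i+1})/d_{i+1}):
  m_1 = 1*31 - 0 = 31, d_1 = (965 - 31^2)/1 = 4/1 = 4, a_1 = floor((31 + 31)/4) = 15.
  m_2 = 4*15 - 31 = 29, d_2 = (965 - 29^2)/4 = 124/4 = 31, a_2 = floor((31 + 29)/31) = 1.
  m_3 = 31*1 - 29 = 2, d_3 = (965 - 2^2)/31 = 961/31 = 31, a_3 = floor((31 + 2)/31) = 1.
  m_4 = 31*1 - 2 = 29, d_4 = (965 - 29^2)/31 = 124/31 = 4, a_4 = floor((31 + 29)/4) = 15.
  m_5 = 4*15 - 29 = 31, d_5 = (965 - 31^2)/4 = 4/4 = 1, a_5 = floor((31 + 31)/1) = 62.
  m_6 = 1*62 - 31 = 31, d_6 = (965 - 31^2)/1 = 4/1 = 4: (m_6, d_6) = (m_1, d_1) = (31, 4), so from here the quotients repeat a_1, ..., a_5; the period length is 5.
Hence the expansion of sqrt(965) is a_0 = 31 followed by the repeating block 15, 1, 1, 15, 62 (period 5).

[31; (15, 1, 1, 15, 62)]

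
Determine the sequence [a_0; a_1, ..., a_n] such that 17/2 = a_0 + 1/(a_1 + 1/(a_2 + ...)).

Run the Euclidean algorithm on 17 and 2; the successive quotients are the partial quotients a_0, a_1, ... (each step inverts the fractional part left over by the previous one):
  17 = 8*2 + 1, so a_0 = 8.
  2 = 2*1 + 0, so a_1 = 2.
The remainder reaches 0 after 2 divisions, so the expansion has 2 partial quotients, read off in order.

[8; 2]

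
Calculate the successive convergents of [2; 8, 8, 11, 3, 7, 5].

Using the convergent recurrence p_i = a_i*p_{i-1} + p_{i-2}, q_i = a_i*q_{i-1} + q_{i-2} with p_{-2}=0, p_{-1}=1, q_{-2}=1, q_{-1}=0:
  i=0: a_0=2, p_0 = 2*1 + 0 = 2, q_0 = 2*0 + 1 = 1.
  i=1: a_1=8, p_1 = 8*2 + 1 = 17, q_1 = 8*1 + 0 = 8.
  i=2: a_2=8, p_2 = 8*17 + 2 = 138, q_2 = 8*8 + 1 = 65.
  i=3: a_3=11, p_3 = 11*138 + 17 = 1535, q_3 = 11*65 + 8 = 723.
  i=4: a_4=3, p_4 = 3*1535 + 138 = 4743, q_4 = 3*723 + 65 = 2234.
  i=5: a_5=7, p_5 = 7*4743 + 1535 = 34736, q_5 = 7*2234 + 723 = 16361.
  i=6: a_6=5, p_6 = 5*34736 + 4743 = 178423, q_6 = 5*16361 + 2234 = 84039.

2/1, 17/8, 138/65, 1535/723, 4743/2234, 34736/16361, 178423/84039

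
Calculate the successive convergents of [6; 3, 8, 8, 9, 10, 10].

6/1, 19/3, 158/25, 1283/203, 11705/1852, 118333/18723, 1195035/189082

Using the convergent recurrence p_i = a_i*p_{i-1} + p_{i-2}, q_i = a_i*q_{i-1} + q_{i-2} with p_{-2}=0, p_{-1}=1, q_{-2}=1, q_{-1}=0:
  i=0: a_0=6, p_0 = 6*1 + 0 = 6, q_0 = 6*0 + 1 = 1.
  i=1: a_1=3, p_1 = 3*6 + 1 = 19, q_1 = 3*1 + 0 = 3.
  i=2: a_2=8, p_2 = 8*19 + 6 = 158, q_2 = 8*3 + 1 = 25.
  i=3: a_3=8, p_3 = 8*158 + 19 = 1283, q_3 = 8*25 + 3 = 203.
  i=4: a_4=9, p_4 = 9*1283 + 158 = 11705, q_4 = 9*203 + 25 = 1852.
  i=5: a_5=10, p_5 = 10*11705 + 1283 = 118333, q_5 = 10*1852 + 203 = 18723.
  i=6: a_6=10, p_6 = 10*118333 + 11705 = 1195035, q_6 = 10*18723 + 1852 = 189082.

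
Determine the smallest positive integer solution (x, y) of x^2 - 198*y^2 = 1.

(x, y) = (197, 14)

First expand sqrt(198) as a continued fraction. With x_i = (sqrt(198) + m_i)/d_i and (m_0, d_0) = (0, 1): a_0 = floor(sqrt(198)) = 14, since 14^2 = 196 <= 198 < 225 = 15^2.
Iterate m_{i+1} = d_i*a_i - m_i, d_{i+1} = (198 - m_{i+1}^2)/d_i, a_{i+1} = floor((a_0 + m_{i+1})/d_{i+1}):
  m_1 = 1*14 - 0 = 14, d_1 = (198 - 14^2)/1 = 2/1 = 2, a_1 = floor((14 + 14)/2) = 14.
  m_2 = 2*14 - 14 = 14, d_2 = (198 - 14^2)/2 = 2/2 = 1, a_2 = floor((14 + 14)/1) = 28.
  m_3 = 1*28 - 14 = 14, d_3 = (198 - 14^2)/1 = 2/1 = 2: (m_3, d_3) = (m_1, d_1) = (14, 2), so from here the quotients repeat a_1, a_2; the period length is 2.
So sqrt(198) = [14; (14, 28)] with period length k = 2.
k is even, so the fundamental solution of x^2 - 198y^2 = 1 is (p_{k-1}, q_{k-1}) = (p_1, q_1); compute convergents through index 1.
Convergents (p_i = a_i*p_{i-1} + p_{i-2}, q_i = a_i*q_{i-1} + q_{i-2} with p_{-2}=0, p_{-1}=1, q_{-2}=1, q_{-1}=0):
  i=0: a_0=14, p_0 = 14*1 + 0 = 14, q_0 = 14*0 + 1 = 1.
  i=1: a_1=14, p_1 = 14*14 + 1 = 197, q_1 = 14*1 + 0 = 14.
Check: 197^2 - 198*14^2 = 38809 - 38808 = 1, so (x, y) = (197, 14) solves the equation, and by the theorem it is the least positive solution.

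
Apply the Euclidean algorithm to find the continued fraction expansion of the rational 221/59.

[3; 1, 2, 1, 14]

Run the Euclidean algorithm on 221 and 59; the successive quotients are the partial quotients a_0, a_1, ... (each step inverts the fractional part left over by the previous one):
  221 = 3*59 + 44, so a_0 = 3.
  59 = 1*44 + 15, so a_1 = 1.
  44 = 2*15 + 14, so a_2 = 2.
  15 = 1*14 + 1, so a_3 = 1.
  14 = 14*1 + 0, so a_4 = 14.
The remainder reaches 0 after 5 divisions, so the expansion has 5 partial quotients, read off in order.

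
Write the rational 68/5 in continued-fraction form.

Run the Euclidean algorithm on 68 and 5; the successive quotients are the partial quotients a_0, a_1, ... (each step inverts the fractional part left over by the previous one):
  68 = 13*5 + 3, so a_0 = 13.
  5 = 1*3 + 2, so a_1 = 1.
  3 = 1*2 + 1, so a_2 = 1.
  2 = 2*1 + 0, so a_3 = 2.
The remainder reaches 0 after 4 divisions, so the expansion has 4 partial quotients, read off in order.

[13; 1, 1, 2]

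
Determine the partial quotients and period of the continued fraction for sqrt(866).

[29; (2, 2, 1, 28, 1, 2, 2, 58)]

Write x_i = (sqrt(866) + m_i)/d_i with (m_0, d_0) = (0, 1). a_0 = floor(sqrt(866)) = 29, since 29^2 = 841 <= 866 < 900 = 30^2.
Iterate m_{i+1} = d_i*a_i - m_i, d_{i+1} = (866 - m_{i+1}^2)/d_i, a_{i+1} = floor((a_0 + m_{i+1})/d_{i+1}):
  m_1 = 1*29 - 0 = 29, d_1 = (866 - 29^2)/1 = 25/1 = 25, a_1 = floor((29 + 29)/25) = 2.
  m_2 = 25*2 - 29 = 21, d_2 = (866 - 21^2)/25 = 425/25 = 17, a_2 = floor((29 + 21)/17) = 2.
  m_3 = 17*2 - 21 = 13, d_3 = (866 - 13^2)/17 = 697/17 = 41, a_3 = floor((29 + 13)/41) = 1.
  m_4 = 41*1 - 13 = 28, d_4 = (866 - 28^2)/41 = 82/41 = 2, a_4 = floor((29 + 28)/2) = 28.
  m_5 = 2*28 - 28 = 28, d_5 = (866 - 28^2)/2 = 82/2 = 41, a_5 = floor((29 + 28)/41) = 1.
  m_6 = 41*1 - 28 = 13, d_6 = (866 - 13^2)/41 = 697/41 = 17, a_6 = floor((29 + 13)/17) = 2.
  m_7 = 17*2 - 13 = 21, d_7 = (866 - 21^2)/17 = 425/17 = 25, a_7 = floor((29 + 21)/25) = 2.
  m_8 = 25*2 - 21 = 29, d_8 = (866 - 29^2)/25 = 25/25 = 1, a_8 = floor((29 + 29)/1) = 58.
  m_9 = 1*58 - 29 = 29, d_9 = (866 - 29^2)/1 = 25/1 = 25: (m_9, d_9) = (m_1, d_1) = (29, 25), so from here the quotients repeat a_1, ..., a_8; the period length is 8.
Hence the expansion of sqrt(866) is a_0 = 29 followed by the repeating block 2, 2, 1, 28, 1, 2, 2, 58 (period 8).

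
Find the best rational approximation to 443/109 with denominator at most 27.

65/16

Expand x = 443/109 as a continued fraction with the Euclidean algorithm:
  443 = 4*109 + 7, so a_0 = 4.
  109 = 15*7 + 4, so a_1 = 15.
  7 = 1*4 + 3, so a_2 = 1.
  4 = 1*3 + 1, so a_3 = 1.
  3 = 3*1 + 0, so a_4 = 3.
so x = [4; 15, 1, 1, 3].
Convergents (p_i = a_i*p_{i-1} + p_{i-2}, q_i = a_i*q_{i-1} + q_{i-2} with p_{-2}=0, p_{-1}=1, q_{-2}=1, q_{-1}=0), until the denominator exceeds 27:
  i=0: a_0=4, p_0 = 4*1 + 0 = 4, q_0 = 4*0 + 1 = 1.
  i=1: a_1=15, p_1 = 15*4 + 1 = 61, q_1 = 15*1 + 0 = 15.
  i=2: a_2=1, p_2 = 1*61 + 4 = 65, q_2 = 1*15 + 1 = 16.
  i=3: a_3=1, p_3 = 1*65 + 61 = 126, q_3 = 1*16 + 15 = 31.
q_3 = 31 > 27, so the last convergent with denominator <= 27 is p_2/q_2 = 65/16.
The closest fraction with denominator <= 27 is either p_2/q_2 or the intermediate fraction (k*p_2 + p_1)/(k*q_2 + q_1) with the largest k >= 1 whose denominator stays <= 27; these approach x as k grows, and every other convergent or intermediate fraction in range is farther away.
Largest k: floor((27 - q_1)/q_2) = floor((27 - 15)/16) = 0.
Since k = 0, no intermediate fraction beyond p_2/q_2 has denominator <= 27, so the convergent 65/16 is the closest (its error is |443*16 - 65*109|/(109*16) = 3/1744).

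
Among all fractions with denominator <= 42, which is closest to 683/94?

Expand x = 683/94 as a continued fraction with the Euclidean algorithm:
  683 = 7*94 + 25, so a_0 = 7.
  94 = 3*25 + 19, so a_1 = 3.
  25 = 1*19 + 6, so a_2 = 1.
  19 = 3*6 + 1, so a_3 = 3.
  6 = 6*1 + 0, so a_4 = 6.
so x = [7; 3, 1, 3, 6].
Convergents (p_i = a_i*p_{i-1} + p_{i-2}, q_i = a_i*q_{i-1} + q_{i-2} with p_{-2}=0, p_{-1}=1, q_{-2}=1, q_{-1}=0), until the denominator exceeds 42:
  i=0: a_0=7, p_0 = 7*1 + 0 = 7, q_0 = 7*0 + 1 = 1.
  i=1: a_1=3, p_1 = 3*7 + 1 = 22, q_1 = 3*1 + 0 = 3.
  i=2: a_2=1, p_2 = 1*22 + 7 = 29, q_2 = 1*3 + 1 = 4.
  i=3: a_3=3, p_3 = 3*29 + 22 = 109, q_3 = 3*4 + 3 = 15.
  i=4: a_4=6, p_4 = 6*109 + 29 = 683, q_4 = 6*15 + 4 = 94.
q_4 = 94 > 42, so the last convergent with denominator <= 42 is p_3/q_3 = 109/15.
The closest fraction with denominator <= 42 is either p_3/q_3 or the intermediate fraction (k*p_3 + p_2)/(k*q_3 + q_2) with the largest k >= 1 whose denominator stays <= 42; these approach x as k grows, and every other convergent or intermediate fraction in range is farther away.
Largest k: floor((42 - q_2)/q_3) = floor((42 - 4)/15) = 2.
That gives (2*109 + 29)/(2*15 + 4) = 247/34.
Compare the errors: |x - 109/15| = |683*15 - 109*94|/(94*15) = 1/1410, and |x - 247/34| = |683*34 - 247*94|/(94*34) = 4/3196.
Cross-multiplying, 1*3196 = 3196 < 5640 = 4*1410, so 1/1410 is smaller: the convergent 109/15 is closer to x than 247/34.

109/15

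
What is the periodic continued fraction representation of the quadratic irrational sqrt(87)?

Write x_i = (sqrt(87) + m_i)/d_i with (m_0, d_0) = (0, 1). a_0 = floor(sqrt(87)) = 9, since 9^2 = 81 <= 87 < 100 = 10^2.
Iterate m_{i+1} = d_i*a_i - m_i, d_{i+1} = (87 - m_{i+1}^2)/d_i, a_{i+1} = floor((a_0 + m_{i+1})/d_{i+1}):
  m_1 = 1*9 - 0 = 9, d_1 = (87 - 9^2)/1 = 6/1 = 6, a_1 = floor((9 + 9)/6) = 3.
  m_2 = 6*3 - 9 = 9, d_2 = (87 - 9^2)/6 = 6/6 = 1, a_2 = floor((9 + 9)/1) = 18.
  m_3 = 1*18 - 9 = 9, d_3 = (87 - 9^2)/1 = 6/1 = 6: (m_3, d_3) = (m_1, d_1) = (9, 6), so from here the quotients repeat a_1, a_2; the period length is 2.
Hence the expansion of sqrt(87) is a_0 = 9 followed by the repeating block 3, 18 (period 2).

[9; (3, 18)]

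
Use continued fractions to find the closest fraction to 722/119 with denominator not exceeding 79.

Expand x = 722/119 as a continued fraction with the Euclidean algorithm:
  722 = 6*119 + 8, so a_0 = 6.
  119 = 14*8 + 7, so a_1 = 14.
  8 = 1*7 + 1, so a_2 = 1.
  7 = 7*1 + 0, so a_3 = 7.
so x = [6; 14, 1, 7].
Convergents (p_i = a_i*p_{i-1} + p_{i-2}, q_i = a_i*q_{i-1} + q_{i-2} with p_{-2}=0, p_{-1}=1, q_{-2}=1, q_{-1}=0), until the denominator exceeds 79:
  i=0: a_0=6, p_0 = 6*1 + 0 = 6, q_0 = 6*0 + 1 = 1.
  i=1: a_1=14, p_1 = 14*6 + 1 = 85, q_1 = 14*1 + 0 = 14.
  i=2: a_2=1, p_2 = 1*85 + 6 = 91, q_2 = 1*14 + 1 = 15.
  i=3: a_3=7, p_3 = 7*91 + 85 = 722, q_3 = 7*15 + 14 = 119.
q_3 = 119 > 79, so the last convergent with denominator <= 79 is p_2/q_2 = 91/15.
The closest fraction with denominator <= 79 is either p_2/q_2 or the intermediate fraction (k*p_2 + p_1)/(k*q_2 + q_1) with the largest k >= 1 whose denominator stays <= 79; these approach x as k grows, and every other convergent or intermediate fraction in range is farther away.
Largest k: floor((79 - q_1)/q_2) = floor((79 - 14)/15) = 4.
That gives (4*91 + 85)/(4*15 + 14) = 449/74.
Compare the errors: |x - 91/15| = |722*15 - 91*119|/(119*15) = 1/1785, and |x - 449/74| = |722*74 - 449*119|/(119*74) = 3/8806.
Cross-multiplying, 3*1785 = 5355 < 8806 = 1*8806, so 3/8806 is smaller: the intermediate fraction 449/74 is closer to x than 91/15.

449/74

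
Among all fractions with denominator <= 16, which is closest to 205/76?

27/10

Expand x = 205/76 as a continued fraction with the Euclidean algorithm:
  205 = 2*76 + 53, so a_0 = 2.
  76 = 1*53 + 23, so a_1 = 1.
  53 = 2*23 + 7, so a_2 = 2.
  23 = 3*7 + 2, so a_3 = 3.
  7 = 3*2 + 1, so a_4 = 3.
  2 = 2*1 + 0, so a_5 = 2.
so x = [2; 1, 2, 3, 3, 2].
Convergents (p_i = a_i*p_{i-1} + p_{i-2}, q_i = a_i*q_{i-1} + q_{i-2} with p_{-2}=0, p_{-1}=1, q_{-2}=1, q_{-1}=0), until the denominator exceeds 16:
  i=0: a_0=2, p_0 = 2*1 + 0 = 2, q_0 = 2*0 + 1 = 1.
  i=1: a_1=1, p_1 = 1*2 + 1 = 3, q_1 = 1*1 + 0 = 1.
  i=2: a_2=2, p_2 = 2*3 + 2 = 8, q_2 = 2*1 + 1 = 3.
  i=3: a_3=3, p_3 = 3*8 + 3 = 27, q_3 = 3*3 + 1 = 10.
  i=4: a_4=3, p_4 = 3*27 + 8 = 89, q_4 = 3*10 + 3 = 33.
q_4 = 33 > 16, so the last convergent with denominator <= 16 is p_3/q_3 = 27/10.
The closest fraction with denominator <= 16 is either p_3/q_3 or the intermediate fraction (k*p_3 + p_2)/(k*q_3 + q_2) with the largest k >= 1 whose denominator stays <= 16; these approach x as k grows, and every other convergent or intermediate fraction in range is farther away.
Largest k: floor((16 - q_2)/q_3) = floor((16 - 3)/10) = 1.
That gives (1*27 + 8)/(1*10 + 3) = 35/13.
Compare the errors: |x - 27/10| = |205*10 - 27*76|/(76*10) = 2/760, and |x - 35/13| = |205*13 - 35*76|/(76*13) = 5/988.
Cross-multiplying, 2*988 = 1976 < 3800 = 5*760, so 2/760 is smaller: the convergent 27/10 is closer to x than 35/13.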